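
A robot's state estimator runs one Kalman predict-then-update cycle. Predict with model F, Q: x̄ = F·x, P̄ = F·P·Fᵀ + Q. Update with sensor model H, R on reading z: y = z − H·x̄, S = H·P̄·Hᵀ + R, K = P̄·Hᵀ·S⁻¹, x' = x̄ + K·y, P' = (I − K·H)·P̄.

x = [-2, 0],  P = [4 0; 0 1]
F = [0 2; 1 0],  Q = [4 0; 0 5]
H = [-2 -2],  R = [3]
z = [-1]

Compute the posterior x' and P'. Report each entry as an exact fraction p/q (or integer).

x' = [80/71, -52/71]
P' = [312/71 -288/71; -288/71 315/71]

x̄ = F·x = [0, -2]
P̄ = F·P·Fᵀ + Q = [8 0; 0 9]
y = z − H·x̄ = [-5]
S = H·P̄·Hᵀ + R = [71]
K = P̄·Hᵀ·S⁻¹ = [-16/71; -18/71]
x' = x̄ + K·y = [80/71, -52/71]
P' = (I − K·H)·P̄ = [312/71 -288/71; -288/71 315/71]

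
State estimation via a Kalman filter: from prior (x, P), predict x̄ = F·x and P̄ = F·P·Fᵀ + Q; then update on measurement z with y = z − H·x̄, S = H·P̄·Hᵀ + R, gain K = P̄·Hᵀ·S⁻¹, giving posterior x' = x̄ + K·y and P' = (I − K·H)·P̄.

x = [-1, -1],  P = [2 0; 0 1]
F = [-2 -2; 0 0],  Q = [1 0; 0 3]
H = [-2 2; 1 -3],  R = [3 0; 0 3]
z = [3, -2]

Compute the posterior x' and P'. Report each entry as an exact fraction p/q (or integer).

x̄ = F·x = [4, 0]
P̄ = F·P·Fᵀ + Q = [13 0; 0 3]
y = z − H·x̄ = [11, -6]
S = H·P̄·Hᵀ + R = [67 -44; -44 43]
K = P̄·Hᵀ·S⁻¹ = [-26/45 -13/45; -46/315 -113/315]
x' = x̄ + K·y = [-28/45, 172/315]
P' = (I − K·H)·P̄ = [26/15 13/15; 13/15 68/105]

x' = [-28/45, 172/315]
P' = [26/15 13/15; 13/15 68/105]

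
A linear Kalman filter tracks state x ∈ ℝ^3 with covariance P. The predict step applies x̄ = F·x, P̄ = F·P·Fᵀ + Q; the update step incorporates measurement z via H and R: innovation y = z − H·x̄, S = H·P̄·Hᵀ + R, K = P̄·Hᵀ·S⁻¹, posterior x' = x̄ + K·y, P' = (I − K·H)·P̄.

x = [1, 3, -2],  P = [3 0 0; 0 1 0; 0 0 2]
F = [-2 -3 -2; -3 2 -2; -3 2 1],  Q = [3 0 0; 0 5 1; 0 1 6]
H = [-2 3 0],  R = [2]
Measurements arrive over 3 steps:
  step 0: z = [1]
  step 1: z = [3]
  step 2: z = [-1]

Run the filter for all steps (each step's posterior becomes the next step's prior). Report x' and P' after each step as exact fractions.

step 0: x̄ = F·x = [-7, 7, 1]
step 0: P̄ = F·P·Fᵀ + Q = [32 20 8; 20 44 28; 8 28 39]
step 0: y = z − H·x̄ = [-34]
step 0: S = H·P̄·Hᵀ + R = [286]
step 0: K = P̄·Hᵀ·S⁻¹ = [-2/143; 46/143; 34/143]
step 0: x' = x̄ + K·y = [-933/143, -563/143, -1013/143]
step 0: P' = (I − K·H)·P̄ = [4568/143 3044/143 1280/143; 3044/143 2060/143 876/143; 1280/143 876/143 3265/143]
step 1: x̄ = F·x = [5581/143, 3699/143, 60/13]
step 1: P̄ = F·P·Fᵀ + Q = [107581/143 57880/143 2066/13; 57880/143 34951/143 775/13; 2066/13 775/13 1161/13]
step 1: y = z − H·x̄ = [38/11]
step 1: S = H·P̄·Hᵀ + R = [3893/11]
step 1: K = P̄·Hᵀ·S⁻¹ = [-3194/3893; -839/3893; -1529/3893]
step 1: x' = x̄ + K·y = [1831727/50609, 1271431/50609, 164914/50609]
step 1: P' = (I − K·H)·P̄ = [26017415/50609 17317262/50609 2271380/50609; 17317262/50609 11537570/50609 1501002/50609; 2271380/50609 1501002/50609 1756870/50609]
step 2: x̄ = F·x = [-7807575/50609, -3282147/50609, -163965/2977]
step 2: P̄ = F·P·Fᵀ + Q = [459077305/50609 206208664/50609 9913538/2977; 206208664/50609 95028940/50609 4285228/2977; 9913538/2977 4285228/2977 3937419/2977]
step 2: y = z − H·x̄ = [-5819318/50609]
step 2: S = H·P̄·Hᵀ + R = [217166930/50609]
step 2: K = P̄·Hᵀ·S⁻¹ = [-149764309/108583465; -63665254/108583465; -59256832/108583465]
step 2: x' = x̄ + K·y = [469335343/108583465, 278635513/108583465, 833216539/108583465]
step 2: P' = (I − K·H)·P̄ = [98589341407/108583465 65626384732/108583465 10876923346/108583465; 65626384732/108583465 43708479652/108583465 7211777676/108583465; 10876923346/108583465 7211777676/108583465 4849174883/108583465]

step 0: x' = [-933/143, -563/143, -1013/143], P' = [4568/143 3044/143 1280/143; 3044/143 2060/143 876/143; 1280/143 876/143 3265/143]
step 1: x' = [1831727/50609, 1271431/50609, 164914/50609], P' = [26017415/50609 17317262/50609 2271380/50609; 17317262/50609 11537570/50609 1501002/50609; 2271380/50609 1501002/50609 1756870/50609]
step 2: x' = [469335343/108583465, 278635513/108583465, 833216539/108583465], P' = [98589341407/108583465 65626384732/108583465 10876923346/108583465; 65626384732/108583465 43708479652/108583465 7211777676/108583465; 10876923346/108583465 7211777676/108583465 4849174883/108583465]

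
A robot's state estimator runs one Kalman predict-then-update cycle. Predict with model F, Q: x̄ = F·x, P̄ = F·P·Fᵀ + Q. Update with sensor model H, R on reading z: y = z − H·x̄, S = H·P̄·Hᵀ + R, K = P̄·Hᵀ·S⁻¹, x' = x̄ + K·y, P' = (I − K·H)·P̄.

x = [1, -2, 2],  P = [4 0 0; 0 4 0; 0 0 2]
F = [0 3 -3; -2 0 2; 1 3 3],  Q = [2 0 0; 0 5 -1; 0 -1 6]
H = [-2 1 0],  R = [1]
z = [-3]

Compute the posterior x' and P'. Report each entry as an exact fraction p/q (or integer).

x̄ = F·x = [-12, 2, 1]
P̄ = F·P·Fᵀ + Q = [56 -12 18; -12 29 3; 18 3 64]
y = z − H·x̄ = [-29]
S = H·P̄·Hᵀ + R = [302]
K = P̄·Hᵀ·S⁻¹ = [-62/151; 53/302; -33/302]
x' = x̄ + K·y = [-14/151, -933/302, 1259/302]
P' = (I − K·H)·P̄ = [768/151 1474/151 672/151; 1474/151 5949/302 2655/302; 672/151 2655/302 18239/302]

x' = [-14/151, -933/302, 1259/302]
P' = [768/151 1474/151 672/151; 1474/151 5949/302 2655/302; 672/151 2655/302 18239/302]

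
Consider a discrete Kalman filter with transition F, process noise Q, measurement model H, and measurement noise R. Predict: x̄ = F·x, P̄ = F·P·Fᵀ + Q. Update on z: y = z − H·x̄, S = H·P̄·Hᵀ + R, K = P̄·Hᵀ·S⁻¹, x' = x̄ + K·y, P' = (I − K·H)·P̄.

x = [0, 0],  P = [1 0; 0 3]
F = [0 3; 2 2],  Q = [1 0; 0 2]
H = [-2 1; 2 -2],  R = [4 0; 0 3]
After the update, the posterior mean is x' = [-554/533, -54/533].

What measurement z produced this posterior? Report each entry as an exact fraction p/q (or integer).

x̄ = F·x = [0, 0]
P̄ = F·P·Fᵀ + Q = [28 18; 18 18]
S = H·P̄·Hᵀ + R = [62 -40; -40 43]
K = P̄·Hᵀ·S⁻¹ = [-417/533 -140/533; -387/533 -360/533]
x' − x̄ = [-554/533, -54/533] = K·y
y = (KᵀK)⁻¹·Kᵀ·(x' − x̄) = [2, -2]
z = y + H·x̄ = [2, -2] + [0, 0] = [2, -2]

z = [2, -2]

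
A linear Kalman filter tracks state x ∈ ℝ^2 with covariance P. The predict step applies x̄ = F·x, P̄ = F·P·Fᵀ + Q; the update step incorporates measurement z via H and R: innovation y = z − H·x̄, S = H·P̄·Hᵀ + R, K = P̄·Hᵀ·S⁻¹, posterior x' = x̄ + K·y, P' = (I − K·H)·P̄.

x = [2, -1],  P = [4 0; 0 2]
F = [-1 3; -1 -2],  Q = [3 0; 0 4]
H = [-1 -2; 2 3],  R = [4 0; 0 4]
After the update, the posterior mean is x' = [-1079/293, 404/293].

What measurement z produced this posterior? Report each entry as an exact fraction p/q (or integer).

x̄ = F·x = [-5, 0]
P̄ = F·P·Fᵀ + Q = [25 -8; -8 16]
S = H·P̄·Hᵀ + R = [61 -90; -90 152]
K = P̄·Hᵀ·S⁻¹ = [243/293 194/293; -192/293 -52/293]
x' − x̄ = [386/293, 404/293] = K·y
y = (KᵀK)⁻¹·Kᵀ·(x' − x̄) = [-4, 7]
z = y + H·x̄ = [-4, 7] + [5, -10] = [1, -3]

z = [1, -3]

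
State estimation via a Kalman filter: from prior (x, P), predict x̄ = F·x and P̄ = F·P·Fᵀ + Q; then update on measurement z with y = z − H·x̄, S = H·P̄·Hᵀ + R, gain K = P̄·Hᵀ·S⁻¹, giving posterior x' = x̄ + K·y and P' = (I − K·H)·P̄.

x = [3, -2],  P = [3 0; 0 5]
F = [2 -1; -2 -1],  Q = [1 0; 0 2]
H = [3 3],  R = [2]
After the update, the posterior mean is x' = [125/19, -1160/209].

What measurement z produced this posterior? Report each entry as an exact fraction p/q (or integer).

x̄ = F·x = [8, -4]
P̄ = F·P·Fᵀ + Q = [18 -7; -7 19]
S = H·P̄·Hᵀ + R = [209]
K = P̄·Hᵀ·S⁻¹ = [3/19; 36/209]
x' − x̄ = [-27/19, -324/209] = K·y
y = (KᵀK)⁻¹·Kᵀ·(x' − x̄) = [-9]
z = y + H·x̄ = [-9] + [12] = [3]

z = [3]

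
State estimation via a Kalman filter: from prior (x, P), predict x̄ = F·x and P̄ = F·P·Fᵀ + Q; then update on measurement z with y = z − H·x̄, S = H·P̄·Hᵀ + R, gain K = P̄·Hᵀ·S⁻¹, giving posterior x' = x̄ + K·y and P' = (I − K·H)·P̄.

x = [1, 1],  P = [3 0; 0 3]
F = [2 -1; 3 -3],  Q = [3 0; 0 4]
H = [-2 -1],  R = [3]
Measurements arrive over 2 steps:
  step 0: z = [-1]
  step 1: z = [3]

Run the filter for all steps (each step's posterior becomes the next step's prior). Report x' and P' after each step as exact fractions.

step 0: x' = [178/241, -112/241], P' = [369/241 -549/241; -549/241 1434/241]
step 1: x' = [-10863/19388, -4719/2620], P' = [25527/19388 -1005/524; -1005/524 14103/2620]

step 0: x̄ = F·x = [1, 0]
step 0: P̄ = F·P·Fᵀ + Q = [18 27; 27 58]
step 0: y = z − H·x̄ = [1]
step 0: S = H·P̄·Hᵀ + R = [241]
step 0: K = P̄·Hᵀ·S⁻¹ = [-63/241; -112/241]
step 0: x' = x̄ + K·y = [178/241, -112/241]
step 0: P' = (I − K·H)·P̄ = [369/241 -549/241; -549/241 1434/241]
step 1: x̄ = F·x = [468/241, 870/241]
step 1: P̄ = F·P·Fᵀ + Q = [5829/241 11457/241; 11457/241 27073/241]
step 1: y = z − H·x̄ = [2529/241]
step 1: S = H·P̄·Hᵀ + R = [96940/241]
step 1: K = P̄·Hᵀ·S⁻¹ = [-4623/19388; -1351/2620]
step 1: x' = x̄ + K·y = [-10863/19388, -4719/2620]
step 1: P' = (I − K·H)·P̄ = [25527/19388 -1005/524; -1005/524 14103/2620]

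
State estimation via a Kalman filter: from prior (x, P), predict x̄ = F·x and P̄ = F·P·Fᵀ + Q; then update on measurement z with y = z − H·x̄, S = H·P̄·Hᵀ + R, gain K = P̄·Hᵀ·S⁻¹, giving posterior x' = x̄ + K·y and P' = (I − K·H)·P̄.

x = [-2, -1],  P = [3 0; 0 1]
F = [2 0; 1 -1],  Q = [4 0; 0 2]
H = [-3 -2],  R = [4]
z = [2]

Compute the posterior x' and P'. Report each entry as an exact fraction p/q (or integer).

x̄ = F·x = [-4, -1]
P̄ = F·P·Fᵀ + Q = [16 6; 6 6]
y = z − H·x̄ = [-12]
S = H·P̄·Hᵀ + R = [244]
K = P̄·Hᵀ·S⁻¹ = [-15/61; -15/122]
x' = x̄ + K·y = [-64/61, 29/61]
P' = (I − K·H)·P̄ = [76/61 -84/61; -84/61 141/61]

x' = [-64/61, 29/61]
P' = [76/61 -84/61; -84/61 141/61]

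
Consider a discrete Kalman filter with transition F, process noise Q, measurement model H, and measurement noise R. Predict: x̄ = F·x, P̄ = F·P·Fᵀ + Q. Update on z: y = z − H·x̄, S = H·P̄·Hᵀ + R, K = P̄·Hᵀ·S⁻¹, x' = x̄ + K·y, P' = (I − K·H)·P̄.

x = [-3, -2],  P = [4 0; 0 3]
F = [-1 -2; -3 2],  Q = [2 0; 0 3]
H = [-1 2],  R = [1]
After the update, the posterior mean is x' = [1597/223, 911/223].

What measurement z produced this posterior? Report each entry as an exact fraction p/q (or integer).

x̄ = F·x = [7, 5]
P̄ = F·P·Fᵀ + Q = [18 0; 0 51]
S = H·P̄·Hᵀ + R = [223]
K = P̄·Hᵀ·S⁻¹ = [-18/223; 102/223]
x' − x̄ = [36/223, -204/223] = K·y
y = (KᵀK)⁻¹·Kᵀ·(x' − x̄) = [-2]
z = y + H·x̄ = [-2] + [3] = [1]

z = [1]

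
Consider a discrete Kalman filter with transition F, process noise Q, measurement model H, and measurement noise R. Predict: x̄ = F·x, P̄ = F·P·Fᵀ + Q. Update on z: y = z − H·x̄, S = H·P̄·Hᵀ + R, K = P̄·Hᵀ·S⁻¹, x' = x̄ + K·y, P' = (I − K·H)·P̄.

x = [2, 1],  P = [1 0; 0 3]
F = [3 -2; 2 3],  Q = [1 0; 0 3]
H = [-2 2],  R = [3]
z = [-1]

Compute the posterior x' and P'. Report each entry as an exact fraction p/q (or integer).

x' = [104/19, 1617/323]
P' = [146/19 140/19; 140/19 2518/323]

x̄ = F·x = [4, 7]
P̄ = F·P·Fᵀ + Q = [22 -12; -12 34]
y = z − H·x̄ = [-7]
S = H·P̄·Hᵀ + R = [323]
K = P̄·Hᵀ·S⁻¹ = [-4/19; 92/323]
x' = x̄ + K·y = [104/19, 1617/323]
P' = (I − K·H)·P̄ = [146/19 140/19; 140/19 2518/323]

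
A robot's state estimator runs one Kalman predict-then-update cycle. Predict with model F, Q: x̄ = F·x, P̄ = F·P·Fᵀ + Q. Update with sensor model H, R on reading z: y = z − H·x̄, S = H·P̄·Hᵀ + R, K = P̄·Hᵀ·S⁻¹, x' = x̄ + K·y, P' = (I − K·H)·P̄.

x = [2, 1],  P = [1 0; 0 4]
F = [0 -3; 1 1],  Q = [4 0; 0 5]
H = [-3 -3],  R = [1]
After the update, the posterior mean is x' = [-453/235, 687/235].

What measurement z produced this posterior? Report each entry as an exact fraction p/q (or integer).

z = [-3]

x̄ = F·x = [-3, 3]
P̄ = F·P·Fᵀ + Q = [40 -12; -12 10]
S = H·P̄·Hᵀ + R = [235]
K = P̄·Hᵀ·S⁻¹ = [-84/235; 6/235]
x' − x̄ = [252/235, -18/235] = K·y
y = (KᵀK)⁻¹·Kᵀ·(x' − x̄) = [-3]
z = y + H·x̄ = [-3] + [0] = [-3]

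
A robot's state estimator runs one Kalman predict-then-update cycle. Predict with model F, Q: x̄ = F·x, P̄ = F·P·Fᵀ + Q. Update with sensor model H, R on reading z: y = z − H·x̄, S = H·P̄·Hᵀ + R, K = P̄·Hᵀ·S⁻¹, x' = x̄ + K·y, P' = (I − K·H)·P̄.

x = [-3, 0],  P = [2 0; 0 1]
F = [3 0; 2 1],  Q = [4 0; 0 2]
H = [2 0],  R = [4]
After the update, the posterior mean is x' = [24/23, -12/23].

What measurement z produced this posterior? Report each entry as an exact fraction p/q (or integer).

x̄ = F·x = [-9, -6]
P̄ = F·P·Fᵀ + Q = [22 12; 12 11]
S = H·P̄·Hᵀ + R = [92]
K = P̄·Hᵀ·S⁻¹ = [11/23; 6/23]
x' − x̄ = [231/23, 126/23] = K·y
y = (KᵀK)⁻¹·Kᵀ·(x' − x̄) = [21]
z = y + H·x̄ = [21] + [-18] = [3]

z = [3]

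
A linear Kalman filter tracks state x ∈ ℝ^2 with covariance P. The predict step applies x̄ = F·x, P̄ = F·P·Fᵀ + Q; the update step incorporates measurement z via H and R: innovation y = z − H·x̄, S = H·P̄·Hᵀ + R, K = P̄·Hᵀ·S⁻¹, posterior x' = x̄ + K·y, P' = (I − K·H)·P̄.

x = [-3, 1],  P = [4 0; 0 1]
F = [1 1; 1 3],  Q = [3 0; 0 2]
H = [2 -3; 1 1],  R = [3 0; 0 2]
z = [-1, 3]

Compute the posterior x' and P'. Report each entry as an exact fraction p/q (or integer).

x̄ = F·x = [-2, 0]
P̄ = F·P·Fᵀ + Q = [8 7; 7 15]
y = z − H·x̄ = [3, 5]
S = H·P̄·Hᵀ + R = [86 -36; -36 39]
K = P̄·Hᵀ·S⁻¹ = [115/686 185/343; -139/686 388/1029]
x' = x̄ + K·y = [823/686, 2629/2058]
P' = (I − K·H)·P̄ = [513/686 227/686; 227/686 871/2058]

x' = [823/686, 2629/2058]
P' = [513/686 227/686; 227/686 871/2058]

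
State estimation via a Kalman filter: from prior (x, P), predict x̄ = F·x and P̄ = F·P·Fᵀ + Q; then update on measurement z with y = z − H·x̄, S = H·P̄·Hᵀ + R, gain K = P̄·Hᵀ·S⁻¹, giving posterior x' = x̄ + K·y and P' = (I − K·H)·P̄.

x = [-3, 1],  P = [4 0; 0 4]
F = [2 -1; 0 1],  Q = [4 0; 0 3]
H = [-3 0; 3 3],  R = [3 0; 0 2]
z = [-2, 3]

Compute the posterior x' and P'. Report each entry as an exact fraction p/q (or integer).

x̄ = F·x = [-7, 1]
P̄ = F·P·Fᵀ + Q = [24 -4; -4 7]
y = z − H·x̄ = [-23, 21]
S = H·P̄·Hᵀ + R = [219 -180; -180 209]
K = P̄·Hᵀ·S⁻¹ = [-1416/4457 60/4457; 1376/4457 1377/4457]
x' = x̄ + K·y = [2629/4457, 1726/4457]
P' = (I − K·H)·P̄ = [1416/4457 -1376/4457; -1376/4457 2294/4457]

x' = [2629/4457, 1726/4457]
P' = [1416/4457 -1376/4457; -1376/4457 2294/4457]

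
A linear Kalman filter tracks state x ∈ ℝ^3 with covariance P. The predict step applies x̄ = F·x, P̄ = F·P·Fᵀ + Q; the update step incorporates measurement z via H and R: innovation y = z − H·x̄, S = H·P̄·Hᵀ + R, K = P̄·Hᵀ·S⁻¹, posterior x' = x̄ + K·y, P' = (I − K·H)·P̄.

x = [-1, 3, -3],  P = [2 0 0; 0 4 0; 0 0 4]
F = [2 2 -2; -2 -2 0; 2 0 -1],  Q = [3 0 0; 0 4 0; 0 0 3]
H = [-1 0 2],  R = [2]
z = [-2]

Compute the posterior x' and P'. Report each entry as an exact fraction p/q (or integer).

x' = [344/41, -116/41, 125/41]
P' = [1642/41 -896/41 810/41; -896/41 1084/41 -440/41; 810/41 -440/41 419/41]

x̄ = F·x = [10, -4, 1]
P̄ = F·P·Fᵀ + Q = [43 -24 16; -24 28 -8; 16 -8 15]
y = z − H·x̄ = [6]
S = H·P̄·Hᵀ + R = [41]
K = P̄·Hᵀ·S⁻¹ = [-11/41; 8/41; 14/41]
x' = x̄ + K·y = [344/41, -116/41, 125/41]
P' = (I − K·H)·P̄ = [1642/41 -896/41 810/41; -896/41 1084/41 -440/41; 810/41 -440/41 419/41]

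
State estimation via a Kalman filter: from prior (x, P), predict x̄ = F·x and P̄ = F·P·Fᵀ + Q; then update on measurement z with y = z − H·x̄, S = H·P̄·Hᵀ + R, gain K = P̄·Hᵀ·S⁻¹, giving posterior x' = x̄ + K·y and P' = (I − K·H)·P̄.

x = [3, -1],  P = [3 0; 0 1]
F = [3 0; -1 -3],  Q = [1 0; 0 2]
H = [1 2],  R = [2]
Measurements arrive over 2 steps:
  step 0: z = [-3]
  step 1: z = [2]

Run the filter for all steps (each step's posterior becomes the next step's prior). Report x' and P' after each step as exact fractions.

step 0: x' = [33/5, -114/25], P' = [26 -64/5; -64/5 339/50]
step 1: x' = [-32044/10867, 27688/10867], P' = [160536/10867 -72533/10867; -72533/10867 75615/21734]

step 0: x̄ = F·x = [9, 0]
step 0: P̄ = F·P·Fᵀ + Q = [28 -9; -9 14]
step 0: y = z − H·x̄ = [-12]
step 0: S = H·P̄·Hᵀ + R = [50]
step 0: K = P̄·Hᵀ·S⁻¹ = [1/5; 19/50]
step 0: x' = x̄ + K·y = [33/5, -114/25]
step 0: P' = (I − K·H)·P̄ = [26 -64/5; -64/5 339/50]
step 1: x̄ = F·x = [99/5, 177/25]
step 1: P̄ = F·P·Fᵀ + Q = [235 186/5; 186/5 611/50]
step 1: y = z − H·x̄ = [-799/25]
step 1: S = H·P̄·Hᵀ + R = [10867/25]
step 1: K = P̄·Hᵀ·S⁻¹ = [7735/10867; 1541/10867]
step 1: x' = x̄ + K·y = [-32044/10867, 27688/10867]
step 1: P' = (I − K·H)·P̄ = [160536/10867 -72533/10867; -72533/10867 75615/21734]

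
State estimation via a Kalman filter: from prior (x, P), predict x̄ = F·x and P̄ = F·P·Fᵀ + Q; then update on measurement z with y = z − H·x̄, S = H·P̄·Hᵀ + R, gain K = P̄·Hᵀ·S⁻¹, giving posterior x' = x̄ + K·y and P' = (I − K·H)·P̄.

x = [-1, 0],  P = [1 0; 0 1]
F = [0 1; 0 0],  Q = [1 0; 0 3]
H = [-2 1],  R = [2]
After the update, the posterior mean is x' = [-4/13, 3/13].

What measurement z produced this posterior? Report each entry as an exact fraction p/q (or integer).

z = [1]

x̄ = F·x = [0, 0]
P̄ = F·P·Fᵀ + Q = [2 0; 0 3]
S = H·P̄·Hᵀ + R = [13]
K = P̄·Hᵀ·S⁻¹ = [-4/13; 3/13]
x' − x̄ = [-4/13, 3/13] = K·y
y = (KᵀK)⁻¹·Kᵀ·(x' − x̄) = [1]
z = y + H·x̄ = [1] + [0] = [1]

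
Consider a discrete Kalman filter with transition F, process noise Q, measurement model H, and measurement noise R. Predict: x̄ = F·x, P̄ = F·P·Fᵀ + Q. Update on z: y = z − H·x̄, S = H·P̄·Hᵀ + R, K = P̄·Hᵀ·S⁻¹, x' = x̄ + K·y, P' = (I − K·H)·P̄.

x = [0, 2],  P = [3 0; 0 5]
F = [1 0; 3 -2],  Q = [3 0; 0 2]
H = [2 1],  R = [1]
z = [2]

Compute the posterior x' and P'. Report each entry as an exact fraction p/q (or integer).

x' = [63/55, -19/55]
P' = [219/110 -417/110; -417/110 901/110]

x̄ = F·x = [0, -4]
P̄ = F·P·Fᵀ + Q = [6 9; 9 49]
y = z − H·x̄ = [6]
S = H·P̄·Hᵀ + R = [110]
K = P̄·Hᵀ·S⁻¹ = [21/110; 67/110]
x' = x̄ + K·y = [63/55, -19/55]
P' = (I − K·H)·P̄ = [219/110 -417/110; -417/110 901/110]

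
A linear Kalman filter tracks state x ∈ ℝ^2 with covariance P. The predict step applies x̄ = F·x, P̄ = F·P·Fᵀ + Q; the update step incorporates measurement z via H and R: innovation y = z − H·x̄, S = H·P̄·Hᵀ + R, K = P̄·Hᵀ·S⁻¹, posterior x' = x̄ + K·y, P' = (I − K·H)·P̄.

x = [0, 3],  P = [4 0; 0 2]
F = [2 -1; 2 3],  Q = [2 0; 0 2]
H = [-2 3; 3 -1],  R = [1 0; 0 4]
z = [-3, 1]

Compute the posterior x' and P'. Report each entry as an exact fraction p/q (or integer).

x' = [-749/15838, -15751/15838]
P' = [5755/7919 4195/7919; 4195/7919 3911/7919]

x̄ = F·x = [-3, 9]
P̄ = F·P·Fᵀ + Q = [20 10; 10 36]
y = z − H·x̄ = [-36, 19]
S = H·P̄·Hᵀ + R = [285 -118; -118 160]
K = P̄·Hᵀ·S⁻¹ = [1075/7919 6535/15838; 3343/7919 4337/15838]
x' = x̄ + K·y = [-749/15838, -15751/15838]
P' = (I − K·H)·P̄ = [5755/7919 4195/7919; 4195/7919 3911/7919]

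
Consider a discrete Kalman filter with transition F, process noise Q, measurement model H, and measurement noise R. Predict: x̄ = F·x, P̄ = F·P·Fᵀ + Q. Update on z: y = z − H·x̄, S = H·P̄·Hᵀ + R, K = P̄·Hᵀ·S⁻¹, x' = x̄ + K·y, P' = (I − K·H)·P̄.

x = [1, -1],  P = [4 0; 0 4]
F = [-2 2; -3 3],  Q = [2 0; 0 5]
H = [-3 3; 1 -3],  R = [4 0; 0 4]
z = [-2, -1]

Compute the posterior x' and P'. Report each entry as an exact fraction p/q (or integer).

x' = [3745/3404, 495/851]
P' = [1447/851 990/851; 990/851 862/851]

x̄ = F·x = [-4, -6]
P̄ = F·P·Fᵀ + Q = [34 48; 48 77]
y = z − H·x̄ = [4, -15]
S = H·P̄·Hᵀ + R = [139 -219; -219 443]
K = P̄·Hᵀ·S⁻¹ = [-1371/3404 -1523/3404; -96/851 -399/851]
x' = x̄ + K·y = [3745/3404, 495/851]
P' = (I − K·H)·P̄ = [1447/851 990/851; 990/851 862/851]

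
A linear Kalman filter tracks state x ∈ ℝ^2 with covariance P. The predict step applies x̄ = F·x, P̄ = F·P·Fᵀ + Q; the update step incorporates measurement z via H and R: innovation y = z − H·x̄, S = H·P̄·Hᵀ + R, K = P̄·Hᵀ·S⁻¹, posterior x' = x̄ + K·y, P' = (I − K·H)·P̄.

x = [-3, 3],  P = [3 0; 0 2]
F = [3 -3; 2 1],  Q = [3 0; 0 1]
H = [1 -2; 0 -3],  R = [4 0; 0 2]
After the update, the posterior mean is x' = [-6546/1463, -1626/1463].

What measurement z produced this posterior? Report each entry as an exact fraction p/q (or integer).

z = [-1, 3]

x̄ = F·x = [-18, -3]
P̄ = F·P·Fᵀ + Q = [48 12; 12 15]
S = H·P̄·Hᵀ + R = [64 54; 54 137]
K = P̄·Hᵀ·S⁻¹ = [1308/1463 -900/1463; -9/1463 -477/1463]
x' − x̄ = [19788/1463, 2763/1463] = K·y
y = (KᵀK)⁻¹·Kᵀ·(x' − x̄) = [11, -6]
z = y + H·x̄ = [11, -6] + [-12, 9] = [-1, 3]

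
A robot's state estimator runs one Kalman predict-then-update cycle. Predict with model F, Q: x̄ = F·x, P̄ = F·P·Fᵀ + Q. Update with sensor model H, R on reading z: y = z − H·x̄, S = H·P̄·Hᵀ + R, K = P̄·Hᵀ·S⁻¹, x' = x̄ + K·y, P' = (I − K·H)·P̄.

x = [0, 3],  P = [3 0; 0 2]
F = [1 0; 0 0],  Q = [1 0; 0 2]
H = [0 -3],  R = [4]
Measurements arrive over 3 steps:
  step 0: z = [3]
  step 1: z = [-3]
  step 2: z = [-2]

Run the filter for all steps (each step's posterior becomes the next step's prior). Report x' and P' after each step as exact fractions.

step 0: x' = [0, -9/11], P' = [4 0; 0 4/11]
step 1: x' = [0, 9/11], P' = [5 0; 0 4/11]
step 2: x' = [0, 6/11], P' = [6 0; 0 4/11]

step 0: x̄ = F·x = [0, 0]
step 0: P̄ = F·P·Fᵀ + Q = [4 0; 0 2]
step 0: y = z − H·x̄ = [3]
step 0: S = H·P̄·Hᵀ + R = [22]
step 0: K = P̄·Hᵀ·S⁻¹ = [0; -3/11]
step 0: x' = x̄ + K·y = [0, -9/11]
step 0: P' = (I − K·H)·P̄ = [4 0; 0 4/11]
step 1: x̄ = F·x = [0, 0]
step 1: P̄ = F·P·Fᵀ + Q = [5 0; 0 2]
step 1: y = z − H·x̄ = [-3]
step 1: S = H·P̄·Hᵀ + R = [22]
step 1: K = P̄·Hᵀ·S⁻¹ = [0; -3/11]
step 1: x' = x̄ + K·y = [0, 9/11]
step 1: P' = (I − K·H)·P̄ = [5 0; 0 4/11]
step 2: x̄ = F·x = [0, 0]
step 2: P̄ = F·P·Fᵀ + Q = [6 0; 0 2]
step 2: y = z − H·x̄ = [-2]
step 2: S = H·P̄·Hᵀ + R = [22]
step 2: K = P̄·Hᵀ·S⁻¹ = [0; -3/11]
step 2: x' = x̄ + K·y = [0, 6/11]
step 2: P' = (I − K·H)·P̄ = [6 0; 0 4/11]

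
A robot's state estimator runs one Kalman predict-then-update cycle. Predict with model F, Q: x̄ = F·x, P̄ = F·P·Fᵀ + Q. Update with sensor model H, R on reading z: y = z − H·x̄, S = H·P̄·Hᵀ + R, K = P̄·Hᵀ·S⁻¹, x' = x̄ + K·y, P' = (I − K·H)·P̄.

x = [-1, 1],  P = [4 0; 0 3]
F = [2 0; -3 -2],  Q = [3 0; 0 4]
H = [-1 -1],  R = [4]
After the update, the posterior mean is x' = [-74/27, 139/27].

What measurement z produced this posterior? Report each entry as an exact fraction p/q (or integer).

x̄ = F·x = [-2, 1]
P̄ = F·P·Fᵀ + Q = [19 -24; -24 52]
S = H·P̄·Hᵀ + R = [27]
K = P̄·Hᵀ·S⁻¹ = [5/27; -28/27]
x' − x̄ = [-20/27, 112/27] = K·y
y = (KᵀK)⁻¹·Kᵀ·(x' − x̄) = [-4]
z = y + H·x̄ = [-4] + [1] = [-3]

z = [-3]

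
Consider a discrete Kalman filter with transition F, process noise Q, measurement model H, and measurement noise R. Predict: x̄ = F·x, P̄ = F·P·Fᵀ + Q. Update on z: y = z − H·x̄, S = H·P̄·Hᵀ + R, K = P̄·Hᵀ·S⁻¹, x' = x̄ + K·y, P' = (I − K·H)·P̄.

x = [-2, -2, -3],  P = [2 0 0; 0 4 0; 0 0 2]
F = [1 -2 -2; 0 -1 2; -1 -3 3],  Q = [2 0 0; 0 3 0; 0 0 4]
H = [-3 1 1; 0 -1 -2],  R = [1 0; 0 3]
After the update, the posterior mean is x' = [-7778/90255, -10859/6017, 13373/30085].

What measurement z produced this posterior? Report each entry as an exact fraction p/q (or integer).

x̄ = F·x = [8, -4, -1]
P̄ = F·P·Fᵀ + Q = [28 0 10; 0 15 24; 10 24 60]
S = H·P̄·Hᵀ + R = [316 -147; -147 354]
K = P̄·Hᵀ·S⁻¹ = [-9712/30085 -17198/90255; 303/6017 -945/6017; -684/30085 -12522/30085]
x' − x̄ = [-729818/90255, 13209/6017, 43458/30085] = K·y
y = (KᵀK)⁻¹·Kᵀ·(x' − x̄) = [28, -5]
z = y + H·x̄ = [28, -5] + [-29, 6] = [-1, 1]

z = [-1, 1]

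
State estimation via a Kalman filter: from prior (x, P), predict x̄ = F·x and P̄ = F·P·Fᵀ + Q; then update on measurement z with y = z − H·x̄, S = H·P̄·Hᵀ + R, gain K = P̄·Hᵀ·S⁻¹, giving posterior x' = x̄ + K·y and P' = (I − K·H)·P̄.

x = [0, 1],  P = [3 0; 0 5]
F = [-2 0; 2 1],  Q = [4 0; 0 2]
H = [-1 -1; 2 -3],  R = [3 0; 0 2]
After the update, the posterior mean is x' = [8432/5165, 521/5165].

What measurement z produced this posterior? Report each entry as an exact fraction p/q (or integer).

x̄ = F·x = [0, 1]
P̄ = F·P·Fᵀ + Q = [16 -12; -12 19]
S = H·P̄·Hᵀ + R = [14 13; 13 381]
K = P̄·Hᵀ·S⁻¹ = [-2408/5165 1004/5165; -1614/5165 -1043/5165]
x' − x̄ = [8432/5165, -4644/5165] = K·y
y = (KᵀK)⁻¹·Kᵀ·(x' − x̄) = [-1, 6]
z = y + H·x̄ = [-1, 6] + [-1, -3] = [-2, 3]

z = [-2, 3]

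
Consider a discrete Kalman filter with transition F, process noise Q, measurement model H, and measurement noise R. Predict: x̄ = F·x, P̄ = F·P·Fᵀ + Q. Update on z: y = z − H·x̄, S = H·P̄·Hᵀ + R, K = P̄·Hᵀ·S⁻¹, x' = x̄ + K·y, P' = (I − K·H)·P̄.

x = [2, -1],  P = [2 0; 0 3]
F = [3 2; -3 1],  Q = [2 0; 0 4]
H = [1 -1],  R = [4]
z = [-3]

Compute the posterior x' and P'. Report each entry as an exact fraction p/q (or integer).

x̄ = F·x = [4, -7]
P̄ = F·P·Fᵀ + Q = [32 -12; -12 25]
y = z − H·x̄ = [-14]
S = H·P̄·Hᵀ + R = [85]
K = P̄·Hᵀ·S⁻¹ = [44/85; -37/85]
x' = x̄ + K·y = [-276/85, -77/85]
P' = (I − K·H)·P̄ = [784/85 608/85; 608/85 756/85]

x' = [-276/85, -77/85]
P' = [784/85 608/85; 608/85 756/85]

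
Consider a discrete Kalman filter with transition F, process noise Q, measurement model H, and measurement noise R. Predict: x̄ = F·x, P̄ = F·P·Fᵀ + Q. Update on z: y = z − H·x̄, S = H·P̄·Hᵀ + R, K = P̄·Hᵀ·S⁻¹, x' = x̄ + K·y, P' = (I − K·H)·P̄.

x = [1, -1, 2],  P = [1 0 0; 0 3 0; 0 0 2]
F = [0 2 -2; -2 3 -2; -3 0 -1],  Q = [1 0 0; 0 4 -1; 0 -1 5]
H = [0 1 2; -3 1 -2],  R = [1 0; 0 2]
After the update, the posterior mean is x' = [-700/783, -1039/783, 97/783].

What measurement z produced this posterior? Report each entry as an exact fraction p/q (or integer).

x̄ = F·x = [-6, -9, -5]
P̄ = F·P·Fᵀ + Q = [21 26 4; 26 43 9; 4 9 16]
S = H·P̄·Hᵀ + R = [144 -123; -123 154]
K = P̄·Hᵀ·S⁻¹ = [-299/7047 -766/2349; 2875/7047 -43/2349; 2009/7047 1/2349]
x' − x̄ = [3998/783, 6008/783, 4012/783] = K·y
y = (KᵀK)⁻¹·Kᵀ·(x' − x̄) = [18, -18]
z = y + H·x̄ = [18, -18] + [-19, 19] = [-1, 1]

z = [-1, 1]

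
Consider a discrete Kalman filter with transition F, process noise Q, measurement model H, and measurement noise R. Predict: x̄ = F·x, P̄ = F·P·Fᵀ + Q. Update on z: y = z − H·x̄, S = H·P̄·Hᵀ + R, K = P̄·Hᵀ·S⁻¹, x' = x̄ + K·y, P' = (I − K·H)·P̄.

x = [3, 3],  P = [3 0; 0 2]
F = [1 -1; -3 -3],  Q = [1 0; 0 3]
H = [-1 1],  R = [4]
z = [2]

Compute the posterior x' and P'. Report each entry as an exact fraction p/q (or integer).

x' = [-45/16, -33/16]
P' = [303/64 267/64; 267/64 471/64]

x̄ = F·x = [0, -18]
P̄ = F·P·Fᵀ + Q = [6 -3; -3 48]
y = z − H·x̄ = [20]
S = H·P̄·Hᵀ + R = [64]
K = P̄·Hᵀ·S⁻¹ = [-9/64; 51/64]
x' = x̄ + K·y = [-45/16, -33/16]
P' = (I − K·H)·P̄ = [303/64 267/64; 267/64 471/64]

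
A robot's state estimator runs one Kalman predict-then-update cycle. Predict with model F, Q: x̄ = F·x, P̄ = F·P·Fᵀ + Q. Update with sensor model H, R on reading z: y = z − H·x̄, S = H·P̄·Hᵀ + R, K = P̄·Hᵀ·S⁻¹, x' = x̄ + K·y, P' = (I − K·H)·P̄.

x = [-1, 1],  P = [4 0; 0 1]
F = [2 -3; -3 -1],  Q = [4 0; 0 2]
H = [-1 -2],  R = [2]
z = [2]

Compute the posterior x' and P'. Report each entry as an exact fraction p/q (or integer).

x' = [-502/103, 149/103]
P' = [2818/103 -1422/103; -1422/103 768/103]

x̄ = F·x = [-5, 2]
P̄ = F·P·Fᵀ + Q = [29 -21; -21 39]
y = z − H·x̄ = [1]
S = H·P̄·Hᵀ + R = [103]
K = P̄·Hᵀ·S⁻¹ = [13/103; -57/103]
x' = x̄ + K·y = [-502/103, 149/103]
P' = (I − K·H)·P̄ = [2818/103 -1422/103; -1422/103 768/103]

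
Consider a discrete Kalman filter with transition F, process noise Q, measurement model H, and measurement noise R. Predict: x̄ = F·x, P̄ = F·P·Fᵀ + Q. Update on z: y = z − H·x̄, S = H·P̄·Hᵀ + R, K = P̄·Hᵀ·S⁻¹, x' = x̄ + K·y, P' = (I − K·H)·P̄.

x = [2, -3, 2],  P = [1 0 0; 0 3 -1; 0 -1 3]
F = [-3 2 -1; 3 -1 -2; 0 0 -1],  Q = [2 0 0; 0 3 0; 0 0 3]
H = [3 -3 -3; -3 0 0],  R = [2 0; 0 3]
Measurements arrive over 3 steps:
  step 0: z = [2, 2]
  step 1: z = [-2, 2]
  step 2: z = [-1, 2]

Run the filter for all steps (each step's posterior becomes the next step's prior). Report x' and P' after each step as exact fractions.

step 0: x' = [-25207/32384, -1963/4048, -30357/32384], P' = [10581/32384 705/4048 4879/32384; 705/4048 1099/506 -7453/4048; 4879/32384 -7453/4048 66525/32384]
step 1: x' = [-61239039/97133414, -53172135/194266828, 8295947/27752404], P' = [15805889/48566707 15901741/97133414 2191987/13876202; 15901741/97133414 370998499/194266828 -44892451/27752404; 2191987/13876202 -44892451/27752404 51638133/27752404]
step 2: x' = [-730753812497/1057986566909, -850370332644/1057986566909, 401578319598/1057986566909], P' = [343644763790/1057986566909 171907803077/1057986566909 167641971679/1057986566909; 171907803077/1057986566909 2017748758080/1057986566909 -1710184155431/1057986566909; 167641971679/1057986566909 -1710184155431/1057986566909 1967946149886/1057986566909]

step 0: x̄ = F·x = [-14, 5, -2]
step 0: P̄ = F·P·Fᵀ + Q = [30 -6 5; -6 23 5; 5 5 6]
step 0: y = z − H·x̄ = [53, -40]
step 0: S = H·P̄·Hᵀ + R = [641 -279; -279 273]
step 0: K = P̄·Hᵀ·S⁻¹ = [93/32384 -10581/32384; -951/4048 -705/4048; -3033/32384 -4879/32384]
step 0: x' = x̄ + K·y = [-25207/32384, -1963/4048, -30357/32384]
step 0: P' = (I − K·H)·P̄ = [10581/32384 705/4048 4879/32384; 705/4048 1099/506 -7453/4048; 4879/32384 -7453/4048 66525/32384]
step 1: x̄ = F·x = [37285/16192, 797/32384, 30357/32384]
step 1: P̄ = F·P·Fᵀ + Q = [176989/8096 70709/16192 100205/16192; 70709/16192 197933/32384 58789/32384; 100205/16192 58789/32384 163677/32384]
step 1: y = z − H·x̄ = [-24377/4048, 144239/16192]
step 1: S = H·P̄·Hᵀ + R = [71815/506 -205947/2024; -205947/2024 1617189/8096]
step 1: K = P̄·Hᵀ·S⁻¹ = [39228/6938101 -15805889/48566707; -2672985/13876202 -15901741/97133414; -1771281/13876202 -2191987/13876202]
step 1: x' = x̄ + K·y = [-61239039/97133414, -53172135/194266828, 8295947/27752404]
step 1: P' = (I − K·H)·P̄ = [15805889/48566707 15901741/97133414 2191987/13876202; 15901741/97133414 370998499/194266828 -44892451/27752404; 2191987/13876202 -44892451/27752404 51638133/27752404]
step 2: x̄ = F·x = [203018335/194266828, -430405357/194266828, -8295947/27752404]
step 2: P̄ = F·P·Fᵀ + Q = [3862480339/194266828 732961123/194266828 154574957/27752404; 732961123/194266828 1152615375/194266828 45231893/27752404; 154574957/27752404 45231893/27752404 134895345/27752404]
step 2: y = z − H·x̄ = [-2268752791/194266828, 997588661/194266828]
step 2: S = H·P̄·Hᵀ + R = [27052275539/194266828 -18427450653/194266828; -18427450653/194266828 35345123535/194266828]
step 2: K = P̄·Hᵀ·S⁻¹ = [6142483551/1057986566909 -343644763790/1057986566909; -203485199358/1057986566909 -171907803077/1057986566909; -135180034164/1057986566909 -167641971679/1057986566909]
step 2: x' = x̄ + K·y = [-730753812497/1057986566909, -850370332644/1057986566909, 401578319598/1057986566909]
step 2: P' = (I − K·H)·P̄ = [343644763790/1057986566909 171907803077/1057986566909 167641971679/1057986566909; 171907803077/1057986566909 2017748758080/1057986566909 -1710184155431/1057986566909; 167641971679/1057986566909 -1710184155431/1057986566909 1967946149886/1057986566909]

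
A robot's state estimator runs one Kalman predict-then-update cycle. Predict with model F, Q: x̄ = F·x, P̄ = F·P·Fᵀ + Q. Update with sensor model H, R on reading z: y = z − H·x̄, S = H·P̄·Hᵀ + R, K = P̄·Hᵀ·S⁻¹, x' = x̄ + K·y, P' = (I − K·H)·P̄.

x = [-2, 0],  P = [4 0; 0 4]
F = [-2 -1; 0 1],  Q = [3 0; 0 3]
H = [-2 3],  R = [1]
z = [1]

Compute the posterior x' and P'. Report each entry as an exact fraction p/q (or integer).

x' = [49/34, 87/68]
P' = [332/51 433/102; 433/102 587/204]

x̄ = F·x = [4, 0]
P̄ = F·P·Fᵀ + Q = [23 -4; -4 7]
y = z − H·x̄ = [9]
S = H·P̄·Hᵀ + R = [204]
K = P̄·Hᵀ·S⁻¹ = [-29/102; 29/204]
x' = x̄ + K·y = [49/34, 87/68]
P' = (I − K·H)·P̄ = [332/51 433/102; 433/102 587/204]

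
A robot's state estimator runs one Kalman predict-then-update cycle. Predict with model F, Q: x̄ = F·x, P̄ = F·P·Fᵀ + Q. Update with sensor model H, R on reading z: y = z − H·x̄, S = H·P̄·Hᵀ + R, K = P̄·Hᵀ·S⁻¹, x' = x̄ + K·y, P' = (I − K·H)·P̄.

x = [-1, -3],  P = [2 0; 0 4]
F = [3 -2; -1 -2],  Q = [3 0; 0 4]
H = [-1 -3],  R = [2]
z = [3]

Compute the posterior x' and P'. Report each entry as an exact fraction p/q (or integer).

x' = [-34/11, 1/11]
P' = [6500/297 -2122/297; -2122/297 758/297]

x̄ = F·x = [3, 7]
P̄ = F·P·Fᵀ + Q = [37 10; 10 22]
y = z − H·x̄ = [27]
S = H·P̄·Hᵀ + R = [297]
K = P̄·Hᵀ·S⁻¹ = [-67/297; -76/297]
x' = x̄ + K·y = [-34/11, 1/11]
P' = (I − K·H)·P̄ = [6500/297 -2122/297; -2122/297 758/297]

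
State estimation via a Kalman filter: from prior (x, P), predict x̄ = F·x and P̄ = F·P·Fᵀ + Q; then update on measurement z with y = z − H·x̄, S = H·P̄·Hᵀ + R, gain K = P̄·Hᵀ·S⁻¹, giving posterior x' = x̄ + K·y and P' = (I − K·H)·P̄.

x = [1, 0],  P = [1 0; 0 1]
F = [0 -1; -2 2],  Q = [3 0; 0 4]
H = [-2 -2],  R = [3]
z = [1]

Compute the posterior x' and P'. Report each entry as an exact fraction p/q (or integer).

x̄ = F·x = [0, -2]
P̄ = F·P·Fᵀ + Q = [4 -2; -2 12]
y = z − H·x̄ = [-3]
S = H·P̄·Hᵀ + R = [51]
K = P̄·Hᵀ·S⁻¹ = [-4/51; -20/51]
x' = x̄ + K·y = [4/17, -14/17]
P' = (I − K·H)·P̄ = [188/51 -182/51; -182/51 212/51]

x' = [4/17, -14/17]
P' = [188/51 -182/51; -182/51 212/51]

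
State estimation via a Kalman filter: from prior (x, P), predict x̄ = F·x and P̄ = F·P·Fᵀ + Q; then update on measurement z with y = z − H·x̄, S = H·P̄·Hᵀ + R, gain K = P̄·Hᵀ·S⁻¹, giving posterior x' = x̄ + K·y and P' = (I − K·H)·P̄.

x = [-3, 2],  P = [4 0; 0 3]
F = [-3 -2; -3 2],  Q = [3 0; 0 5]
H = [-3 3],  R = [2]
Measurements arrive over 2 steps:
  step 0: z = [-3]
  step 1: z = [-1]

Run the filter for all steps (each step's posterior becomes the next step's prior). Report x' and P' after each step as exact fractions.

step 0: x̄ = F·x = [5, 13]
step 0: P̄ = F·P·Fᵀ + Q = [51 24; 24 53]
step 0: y = z − H·x̄ = [-27]
step 0: S = H·P̄·Hᵀ + R = [506]
step 0: K = P̄·Hᵀ·S⁻¹ = [-81/506; 87/506]
step 0: x' = x̄ + K·y = [4717/506, 4229/506]
step 0: P' = (I − K·H)·P̄ = [19245/506 19191/506; 19191/506 19249/506]
step 1: x̄ = F·x = [-983/22, -5693/506]
step 1: P̄ = F·P·Fᵀ + Q = [20957/22 4183/22; 4183/22 22439/506]
step 1: y = z − H·x̄ = [-25627/253]
step 1: S = H·P̄·Hᵀ + R = [1404650/253]
step 1: K = P̄·Hᵀ·S⁻¹ = [-578703/1404650; -22131/280930]
step 1: x' = x̄ + K·y = [-2072024/702325, -459518/140465]
step 1: P' = (I − K·H)·P̄ = [7176311/702325 1396682/140465; 1396682/140465 277861/28093]

step 0: x' = [4717/506, 4229/506], P' = [19245/506 19191/506; 19191/506 19249/506]
step 1: x' = [-2072024/702325, -459518/140465], P' = [7176311/702325 1396682/140465; 1396682/140465 277861/28093]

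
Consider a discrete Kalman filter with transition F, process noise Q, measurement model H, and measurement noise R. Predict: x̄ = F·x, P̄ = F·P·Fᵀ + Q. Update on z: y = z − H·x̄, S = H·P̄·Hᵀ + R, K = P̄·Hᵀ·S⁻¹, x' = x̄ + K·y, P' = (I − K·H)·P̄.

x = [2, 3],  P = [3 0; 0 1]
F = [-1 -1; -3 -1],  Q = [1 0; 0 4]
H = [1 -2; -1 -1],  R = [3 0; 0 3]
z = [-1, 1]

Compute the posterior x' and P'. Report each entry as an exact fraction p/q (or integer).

x' = [-60/37, -25/111]
P' = [35/37 10/37; 10/37 24/37]

x̄ = F·x = [-5, -9]
P̄ = F·P·Fᵀ + Q = [5 10; 10 32]
y = z − H·x̄ = [-14, -13]
S = H·P̄·Hᵀ + R = [96 69; 69 60]
K = P̄·Hᵀ·S⁻¹ = [5/37 -15/37; -38/111 -34/111]
x' = x̄ + K·y = [-60/37, -25/111]
P' = (I − K·H)·P̄ = [35/37 10/37; 10/37 24/37]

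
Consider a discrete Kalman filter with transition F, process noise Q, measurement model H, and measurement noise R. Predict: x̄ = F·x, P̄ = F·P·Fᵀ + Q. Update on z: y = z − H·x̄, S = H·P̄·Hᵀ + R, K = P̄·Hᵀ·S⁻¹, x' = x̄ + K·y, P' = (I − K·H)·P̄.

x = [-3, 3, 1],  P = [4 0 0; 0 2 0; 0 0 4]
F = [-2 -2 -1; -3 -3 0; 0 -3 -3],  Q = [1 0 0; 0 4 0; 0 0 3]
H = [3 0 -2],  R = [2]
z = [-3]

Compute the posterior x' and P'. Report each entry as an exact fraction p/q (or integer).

x' = [-1139/203, -1728/203, -204/29]
P' = [4366/203 4500/203 930/29; 4500/203 6590/203 954/29; 930/29 954/29 1401/29]

x̄ = F·x = [-1, 0, -12]
P̄ = F·P·Fᵀ + Q = [29 36 24; 36 58 18; 24 18 57]
y = z − H·x̄ = [-24]
S = H·P̄·Hᵀ + R = [203]
K = P̄·Hᵀ·S⁻¹ = [39/203; 72/203; -6/29]
x' = x̄ + K·y = [-1139/203, -1728/203, -204/29]
P' = (I − K·H)·P̄ = [4366/203 4500/203 930/29; 4500/203 6590/203 954/29; 930/29 954/29 1401/29]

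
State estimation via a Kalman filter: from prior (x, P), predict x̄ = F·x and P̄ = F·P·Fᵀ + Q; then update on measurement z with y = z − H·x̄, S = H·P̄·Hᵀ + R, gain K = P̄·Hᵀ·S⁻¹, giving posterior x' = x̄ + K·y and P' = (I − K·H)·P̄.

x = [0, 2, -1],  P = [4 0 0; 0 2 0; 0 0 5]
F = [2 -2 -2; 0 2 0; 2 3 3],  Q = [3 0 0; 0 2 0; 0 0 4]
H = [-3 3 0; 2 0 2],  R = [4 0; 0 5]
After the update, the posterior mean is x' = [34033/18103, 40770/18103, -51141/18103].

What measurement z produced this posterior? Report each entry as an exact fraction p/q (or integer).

x̄ = F·x = [-2, 4, 3]
P̄ = F·P·Fᵀ + Q = [47 -8 -26; -8 10 12; -26 12 83]
S = H·P̄·Hᵀ + R = [661 -102; -102 317]
K = P̄·Hᵀ·S⁻¹ = [-48021/199133 10932/199133; 17934/199133 10796/199133; 47766/199133 86982/199133]
x' − x̄ = [70239/18103, -31642/18103, -105450/18103] = K·y
y = (KᵀK)⁻¹·Kᵀ·(x' − x̄) = [-17, -4]
z = y + H·x̄ = [-17, -4] + [18, 2] = [1, -2]

z = [1, -2]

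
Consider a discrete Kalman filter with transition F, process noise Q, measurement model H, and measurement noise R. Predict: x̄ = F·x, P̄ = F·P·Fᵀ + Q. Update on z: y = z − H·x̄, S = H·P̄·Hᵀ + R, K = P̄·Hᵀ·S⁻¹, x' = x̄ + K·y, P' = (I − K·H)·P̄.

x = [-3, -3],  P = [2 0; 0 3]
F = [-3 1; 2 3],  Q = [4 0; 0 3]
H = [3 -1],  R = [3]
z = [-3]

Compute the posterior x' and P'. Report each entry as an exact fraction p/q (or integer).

x' = [-276/71, -642/71]
P' = [254/71 1407/142; 1407/142 8583/284]

x̄ = F·x = [6, -15]
P̄ = F·P·Fᵀ + Q = [25 -3; -3 38]
y = z − H·x̄ = [-36]
S = H·P̄·Hᵀ + R = [284]
K = P̄·Hᵀ·S⁻¹ = [39/142; -47/284]
x' = x̄ + K·y = [-276/71, -642/71]
P' = (I − K·H)·P̄ = [254/71 1407/142; 1407/142 8583/284]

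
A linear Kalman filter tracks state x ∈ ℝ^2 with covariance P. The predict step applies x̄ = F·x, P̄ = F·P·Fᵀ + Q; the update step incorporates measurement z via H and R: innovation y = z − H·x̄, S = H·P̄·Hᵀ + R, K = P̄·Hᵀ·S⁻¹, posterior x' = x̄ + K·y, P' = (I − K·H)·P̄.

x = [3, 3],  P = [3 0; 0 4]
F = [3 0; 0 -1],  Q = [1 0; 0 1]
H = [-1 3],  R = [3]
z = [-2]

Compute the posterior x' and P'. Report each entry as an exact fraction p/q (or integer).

x' = [59/19, 3/19]
P' = [336/19 105/19; 105/19 155/76]

x̄ = F·x = [9, -3]
P̄ = F·P·Fᵀ + Q = [28 0; 0 5]
y = z − H·x̄ = [16]
S = H·P̄·Hᵀ + R = [76]
K = P̄·Hᵀ·S⁻¹ = [-7/19; 15/76]
x' = x̄ + K·y = [59/19, 3/19]
P' = (I − K·H)·P̄ = [336/19 105/19; 105/19 155/76]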